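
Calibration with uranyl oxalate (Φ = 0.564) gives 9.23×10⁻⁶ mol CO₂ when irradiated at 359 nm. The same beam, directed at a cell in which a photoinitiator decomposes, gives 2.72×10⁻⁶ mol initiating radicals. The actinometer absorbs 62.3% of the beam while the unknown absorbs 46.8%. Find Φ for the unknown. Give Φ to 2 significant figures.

Φ = 0.22

Photons absorbed by the actinometer: 9.23×10⁻⁶ / 0.564 = 1.637×10⁻⁵ mol.
Incident flux: 1.637×10⁻⁵ / 0.623 = 2.628×10⁻⁵ einstein.
Absorbed by unknown: 0.468 × 2.628×10⁻⁵ = 1.230×10⁻⁵ mol.
Φ(unknown) = 2.72×10⁻⁶ / 1.230×10⁻⁵ = 0.22.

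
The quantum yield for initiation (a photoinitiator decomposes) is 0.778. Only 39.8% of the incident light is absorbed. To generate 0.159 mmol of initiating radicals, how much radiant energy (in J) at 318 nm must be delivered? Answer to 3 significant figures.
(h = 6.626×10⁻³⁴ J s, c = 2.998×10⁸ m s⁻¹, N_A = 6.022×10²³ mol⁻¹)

193 J

Product: 0.159 mmol = 1.59×10⁻⁴ mol.
Photons that must be absorbed: 1.59×10⁻⁴ / 0.778 = 2.044×10⁻⁴ mol.
Incident photons needed: 2.044×10⁻⁴ / 0.398 = 5.136×10⁻⁴ mol.
Photon energy: hc/λ = 6.247×10⁻¹⁹ J; per mole, 3.762×10⁵ J mol⁻¹.
Energy required: 5.136×10⁻⁴ × 3.762×10⁵ = 193 J.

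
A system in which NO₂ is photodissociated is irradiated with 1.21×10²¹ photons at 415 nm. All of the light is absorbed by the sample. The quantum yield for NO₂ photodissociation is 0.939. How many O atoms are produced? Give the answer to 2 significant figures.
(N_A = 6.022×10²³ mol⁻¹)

Moles of photons: 1.21×10²¹ / 6.022×10²³ = 0.002009 mol.
Product: Φ × n_abs = 0.939 × 0.002009 = 0.001886 mol.
As a count: 0.001886 × 6.022×10²³ = 1.1×10²¹.

1.1×10²¹ atoms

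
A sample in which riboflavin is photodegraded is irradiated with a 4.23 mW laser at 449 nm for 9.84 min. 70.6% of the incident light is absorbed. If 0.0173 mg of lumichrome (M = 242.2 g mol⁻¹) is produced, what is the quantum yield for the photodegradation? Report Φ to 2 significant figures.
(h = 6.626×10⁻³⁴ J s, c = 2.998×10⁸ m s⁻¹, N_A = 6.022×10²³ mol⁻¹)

Φ = 0.011

Product: 0.0173 mg / 242.2 g mol⁻¹ = 7.143×10⁻⁸ mol.
Photon energy at 449 nm: hc/λ = (6.626×10⁻³⁴)(2.998×10⁸)/(449×10⁻⁹) = 4.424×10⁻¹⁹ J.
Energy delivered: (4.23 mW)(590.4 s) = 2.497 J.
Photons incident: 2.497 / 4.424×10⁻¹⁹ = 5.644×10¹⁸, i.e. 5.644×10¹⁸/6.022×10²³ = 9.372×10⁻⁶ mol.
Photons absorbed: 0.706 × 9.372×10⁻⁶ = 6.617×10⁻⁶ mol.
Φ = 7.143×10⁻⁸ mol / 6.617×10⁻⁶ mol photons = 0.011.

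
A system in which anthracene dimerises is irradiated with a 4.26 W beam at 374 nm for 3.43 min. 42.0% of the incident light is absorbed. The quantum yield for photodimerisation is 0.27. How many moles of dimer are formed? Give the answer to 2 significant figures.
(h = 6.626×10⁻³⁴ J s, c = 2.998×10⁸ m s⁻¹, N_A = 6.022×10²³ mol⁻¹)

3.1×10⁻⁴ mol

Photon energy at 374 nm: hc/λ = (6.626×10⁻³⁴)(2.998×10⁸)/(374×10⁻⁹) = 5.311×10⁻¹⁹ J.
Energy delivered: (4.26 W)(205.8 s) = 876.7 J.
Photons incident: 876.7 / 5.311×10⁻¹⁹ = 1.651×10²¹, i.e. 1.651×10²¹/6.022×10²³ = 0.002742 mol.
Photons absorbed: 0.420 × 0.002742 = 0.001152 mol.
Product: Φ × n_abs = 0.27 × 0.001152 = 3.110×10⁻⁴ mol.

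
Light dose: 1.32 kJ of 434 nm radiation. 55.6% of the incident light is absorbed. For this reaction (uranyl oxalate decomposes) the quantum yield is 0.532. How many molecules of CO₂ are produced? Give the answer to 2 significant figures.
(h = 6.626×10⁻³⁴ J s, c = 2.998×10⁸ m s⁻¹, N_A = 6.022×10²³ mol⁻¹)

Photon energy at 434 nm: hc/λ = (6.626×10⁻³⁴)(2.998×10⁸)/(434×10⁻⁹) = 4.577×10⁻¹⁹ J.
Incident energy: 1.32 kJ = 1320 J.
Photons incident: 1320 / 4.577×10⁻¹⁹ = 2.884×10²¹, i.e. 2.884×10²¹/6.022×10²³ = 0.004789 mol.
Photons absorbed: 0.556 × 0.004789 = 0.002663 mol.
Product: Φ × n_abs = 0.532 × 0.002663 = 0.001417 mol.
As a count: 0.001417 × 6.022×10²³ = 8.5×10²⁰.

8.5×10²⁰ molecules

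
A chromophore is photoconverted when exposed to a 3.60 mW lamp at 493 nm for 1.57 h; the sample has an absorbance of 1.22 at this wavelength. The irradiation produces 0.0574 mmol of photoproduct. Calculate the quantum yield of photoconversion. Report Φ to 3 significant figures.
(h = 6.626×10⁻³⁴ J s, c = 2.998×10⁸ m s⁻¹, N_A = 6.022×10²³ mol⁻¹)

Φ = 0.728

Product: 0.0574 mmol = 5.74×10⁻⁵ mol.
Photon energy at 493 nm: hc/λ = (6.626×10⁻³⁴)(2.998×10⁸)/(493×10⁻⁹) = 4.029×10⁻¹⁹ J.
Energy delivered: (3.60 mW)(5652 s) = 20.35 J.
Photons incident: 20.35 / 4.029×10⁻¹⁹ = 5.051×10¹⁹, i.e. 5.051×10¹⁹/6.022×10²³ = 8.388×10⁻⁵ mol.
Fraction absorbed: 1 − 10^(−1.22) = 0.9397.
Photons absorbed: 0.9397 × 8.388×10⁻⁵ = 7.882×10⁻⁵ mol.
Φ = 5.74×10⁻⁵ mol / 7.882×10⁻⁵ mol photons = 0.728.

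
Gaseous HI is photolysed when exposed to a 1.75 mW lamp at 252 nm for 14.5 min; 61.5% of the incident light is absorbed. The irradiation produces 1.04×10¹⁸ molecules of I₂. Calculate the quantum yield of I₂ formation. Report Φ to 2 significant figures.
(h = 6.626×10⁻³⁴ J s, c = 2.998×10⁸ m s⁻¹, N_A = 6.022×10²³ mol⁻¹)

Product: 1.04×10¹⁸ / 6.022×10²³ = 1.727×10⁻⁶ mol.
Photon energy at 252 nm: hc/λ = (6.626×10⁻³⁴)(2.998×10⁸)/(252×10⁻⁹) = 7.883×10⁻¹⁹ J.
Energy delivered: (1.75 mW)(870 s) = 1.523 J.
Photons incident: 1.523 / 7.883×10⁻¹⁹ = 1.932×10¹⁸, i.e. 1.932×10¹⁸/6.022×10²³ = 3.208×10⁻⁶ mol.
Photons absorbed: 0.615 × 3.208×10⁻⁶ = 1.973×10⁻⁶ mol.
Φ = 1.727×10⁻⁶ mol / 1.973×10⁻⁶ mol photons = 0.88.

Φ = 0.88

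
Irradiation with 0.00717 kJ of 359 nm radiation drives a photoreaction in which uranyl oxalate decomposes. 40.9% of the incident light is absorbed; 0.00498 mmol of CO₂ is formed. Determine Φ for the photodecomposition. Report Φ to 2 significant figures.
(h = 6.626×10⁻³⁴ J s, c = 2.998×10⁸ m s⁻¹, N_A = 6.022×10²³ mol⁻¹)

Φ = 0.57

Product: 0.00498 mmol = 4.98×10⁻⁶ mol.
Photon energy at 359 nm: hc/λ = (6.626×10⁻³⁴)(2.998×10⁸)/(359×10⁻⁹) = 5.533×10⁻¹⁹ J.
Incident energy: 0.00717 kJ = 7.17 J.
Photons incident: 7.17 / 5.533×10⁻¹⁹ = 1.296×10¹⁹, i.e. 1.296×10¹⁹/6.022×10²³ = 2.152×10⁻⁵ mol.
Photons absorbed: 0.409 × 2.152×10⁻⁵ = 8.802×10⁻⁶ mol.
Φ = 4.98×10⁻⁶ mol / 8.802×10⁻⁶ mol photons = 0.57.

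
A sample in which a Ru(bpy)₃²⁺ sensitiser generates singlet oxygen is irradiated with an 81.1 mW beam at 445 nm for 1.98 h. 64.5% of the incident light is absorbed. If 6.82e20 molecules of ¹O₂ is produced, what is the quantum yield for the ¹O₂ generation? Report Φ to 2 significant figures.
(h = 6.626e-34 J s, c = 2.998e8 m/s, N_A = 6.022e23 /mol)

Φ = 0.82

Product: 6.82e20 / 6.022e23 = 0.001133 mol.
Photon energy at 445 nm: hc/λ = (6.626e-34)(2.998e8)/(445e-9) = 4.464e-19 J.
Energy delivered: (81.1 mW)(7128 s) = 578.1 J.
Photons incident: 578.1 / 4.464e-19 = 1.295e21, i.e. 1.295e21/6.022e23 = 0.002150 mol.
Photons absorbed: 0.645 × 0.002150 = 0.001387 mol.
Φ = 0.001133 mol / 0.001387 mol photons = 0.82.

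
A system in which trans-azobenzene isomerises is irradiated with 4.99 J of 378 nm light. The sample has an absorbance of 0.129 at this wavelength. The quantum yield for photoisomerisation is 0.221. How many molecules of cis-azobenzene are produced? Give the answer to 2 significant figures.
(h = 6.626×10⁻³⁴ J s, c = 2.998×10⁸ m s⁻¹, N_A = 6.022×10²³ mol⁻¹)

Photon energy at 378 nm: hc/λ = (6.626×10⁻³⁴)(2.998×10⁸)/(378×10⁻⁹) = 5.255×10⁻¹⁹ J.
Photons incident: 4.99 / 5.255×10⁻¹⁹ = 9.496×10¹⁸, i.e. 9.496×10¹⁸/6.022×10²³ = 1.577×10⁻⁵ mol.
Fraction absorbed: 1 − 10^(−0.129) = 0.2570.
Photons absorbed: 0.2570 × 1.577×10⁻⁵ = 4.053×10⁻⁶ mol.
Product: Φ × n_abs = 0.221 × 4.053×10⁻⁶ = 8.957×10⁻⁷ mol.
As a count: 8.957×10⁻⁷ × 6.022×10²³ = 5.4×10¹⁷.

5.4×10¹⁷ molecules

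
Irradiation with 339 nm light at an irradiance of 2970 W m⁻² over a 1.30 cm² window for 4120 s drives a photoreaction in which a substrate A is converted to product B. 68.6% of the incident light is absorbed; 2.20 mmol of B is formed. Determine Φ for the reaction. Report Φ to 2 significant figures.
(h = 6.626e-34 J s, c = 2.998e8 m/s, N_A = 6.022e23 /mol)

Φ = 0.71

Product: 2.20 mmol = 0.00220 mol.
Photon energy at 339 nm: hc/λ = (6.626e-34)(2.998e8)/(339e-9) = 5.860e-19 J.
Energy delivered: (2970 W m⁻²)(1.30e-4 m²)(4120 s) = 1591 J.
Photons incident: 1591 / 5.860e-19 = 2.715e21, i.e. 2.715e21/6.022e23 = 0.004508 mol.
Photons absorbed: 0.686 × 0.004508 = 0.003092 mol.
Φ = 0.00220 mol / 0.003092 mol photons = 0.71.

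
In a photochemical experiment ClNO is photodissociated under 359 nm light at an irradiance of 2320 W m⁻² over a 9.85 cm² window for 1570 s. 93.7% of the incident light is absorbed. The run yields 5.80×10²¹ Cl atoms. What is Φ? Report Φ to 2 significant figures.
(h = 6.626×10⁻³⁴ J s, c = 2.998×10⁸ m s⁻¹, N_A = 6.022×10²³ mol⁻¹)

Product: 5.80×10²¹ / 6.022×10²³ = 0.009631 mol.
Photon energy at 359 nm: hc/λ = (6.626×10⁻³⁴)(2.998×10⁸)/(359×10⁻⁹) = 5.533×10⁻¹⁹ J.
Energy delivered: (2320 W m⁻²)(9.85×10⁻⁴ m²)(1570 s) = 3588 J.
Photons incident: 3588 / 5.533×10⁻¹⁹ = 6.485×10²¹, i.e. 6.485×10²¹/6.022×10²³ = 0.01077 mol.
Photons absorbed: 0.937 × 0.01077 = 0.01009 mol.
Φ = 0.009631 mol / 0.01009 mol photons = 0.95.

Φ = 0.95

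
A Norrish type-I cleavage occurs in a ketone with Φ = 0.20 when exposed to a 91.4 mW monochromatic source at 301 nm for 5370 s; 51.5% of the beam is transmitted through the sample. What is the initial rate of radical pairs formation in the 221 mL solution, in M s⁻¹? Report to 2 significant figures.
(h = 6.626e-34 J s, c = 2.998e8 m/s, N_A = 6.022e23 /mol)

1.0e-7 M s⁻¹

Photon energy at 301 nm: hc/λ = (6.626e-34)(2.998e8)/(301e-9) = 6.600e-19 J.
Energy delivered: (91.4 mW)(5370 s) = 490.8 J.
Photons incident: 490.8 / 6.600e-19 = 7.436e20, i.e. 7.436e20/6.022e23 = 0.001235 mol.
Fraction absorbed: 1 − 51.5/100 = 0.4850.
Photons absorbed: 0.4850 × 0.001235 = 5.990e-4 mol.
Product formed: 0.20 × 5.990e-4 = 1.198e-4 mol.
Rate: 1.198e-4 mol / (5370 s × 0.221 L) = 1.0e-7 M s⁻¹.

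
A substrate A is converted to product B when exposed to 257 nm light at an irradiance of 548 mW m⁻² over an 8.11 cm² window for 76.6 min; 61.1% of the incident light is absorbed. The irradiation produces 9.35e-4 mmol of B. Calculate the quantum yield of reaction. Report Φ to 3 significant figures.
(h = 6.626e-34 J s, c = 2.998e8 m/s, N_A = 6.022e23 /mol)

Φ = 0.349

Product: 9.35e-4 mmol = 9.35e-7 mol.
Photon energy at 257 nm: hc/λ = (6.626e-34)(2.998e8)/(257e-9) = 7.729e-19 J.
Energy delivered: (548 mW m⁻²)(8.11e-4 m²)(4596 s) = 2.043 J.
Photons incident: 2.043 / 7.729e-19 = 2.643e18, i.e. 2.643e18/6.022e23 = 4.389e-6 mol.
Photons absorbed: 0.611 × 4.389e-6 = 2.682e-6 mol.
Φ = 9.35e-7 mol / 2.682e-6 mol photons = 0.349.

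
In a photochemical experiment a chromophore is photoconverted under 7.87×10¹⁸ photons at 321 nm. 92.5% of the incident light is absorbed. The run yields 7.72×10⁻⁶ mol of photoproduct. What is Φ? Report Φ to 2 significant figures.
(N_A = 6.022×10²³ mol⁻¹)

Moles of photons: 7.87×10¹⁸ / 6.022×10²³ = 1.307×10⁻⁵ mol.
Photons absorbed: 0.925 × 1.307×10⁻⁵ = 1.209×10⁻⁵ mol.
Φ = 7.72×10⁻⁶ mol / 1.209×10⁻⁵ mol photons = 0.64.

Φ = 0.64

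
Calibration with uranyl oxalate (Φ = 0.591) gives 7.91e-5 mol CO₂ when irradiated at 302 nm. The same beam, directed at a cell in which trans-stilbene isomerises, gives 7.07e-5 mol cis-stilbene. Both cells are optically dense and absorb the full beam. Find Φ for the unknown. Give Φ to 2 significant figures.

Photons absorbed by the actinometer: 7.91e-5 / 0.591 = 1.338e-4 mol.
Φ(unknown) = 7.07e-5 / 1.338e-4 = 0.53.

Φ = 0.53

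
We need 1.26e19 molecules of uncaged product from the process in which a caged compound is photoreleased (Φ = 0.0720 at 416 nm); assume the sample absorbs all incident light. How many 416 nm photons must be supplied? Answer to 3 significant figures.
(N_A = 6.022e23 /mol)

Product: 1.26e19 / 6.022e23 = 2.092e-5 mol.
Photons that must be absorbed: 2.092e-5 / 0.0720 = 2.906e-4 mol.
Photon count: 2.906e-4 × 6.022e23 = 1.75e20.

1.75e20 photons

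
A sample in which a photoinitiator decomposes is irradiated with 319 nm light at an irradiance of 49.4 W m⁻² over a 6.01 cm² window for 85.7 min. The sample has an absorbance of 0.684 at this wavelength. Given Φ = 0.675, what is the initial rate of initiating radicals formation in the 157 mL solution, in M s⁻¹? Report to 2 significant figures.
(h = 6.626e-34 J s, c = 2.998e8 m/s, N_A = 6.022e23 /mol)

2.7e-7 M s⁻¹

Photon energy at 319 nm: hc/λ = (6.626e-34)(2.998e8)/(319e-9) = 6.227e-19 J.
Energy delivered: (49.4 W m⁻²)(6.01e-4 m²)(5142 s) = 152.7 J.
Photons incident: 152.7 / 6.227e-19 = 2.452e20, i.e. 2.452e20/6.022e23 = 4.072e-4 mol.
Fraction absorbed: 1 − 10^(−0.684) = 0.7930.
Photons absorbed: 0.7930 × 4.072e-4 = 3.229e-4 mol.
Product formed: 0.675 × 3.229e-4 = 2.180e-4 mol.
Rate: 2.180e-4 mol / (5142 s × 0.157 L) = 2.7e-7 M s⁻¹.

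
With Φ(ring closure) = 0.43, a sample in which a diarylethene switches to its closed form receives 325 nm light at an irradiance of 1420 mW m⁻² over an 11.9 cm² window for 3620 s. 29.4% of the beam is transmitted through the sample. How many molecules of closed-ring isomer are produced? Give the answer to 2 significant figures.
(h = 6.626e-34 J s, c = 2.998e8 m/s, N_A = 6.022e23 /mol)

Photon energy at 325 nm: hc/λ = (6.626e-34)(2.998e8)/(325e-9) = 6.112e-19 J.
Energy delivered: (1420 mW m⁻²)(11.9e-4 m²)(3620 s) = 6.117 J.
Photons incident: 6.117 / 6.112e-19 = 1.001e19, i.e. 1.001e19/6.022e23 = 1.662e-5 mol.
Fraction absorbed: 1 − 29.4/100 = 0.7060.
Photons absorbed: 0.7060 × 1.662e-5 = 1.173e-5 mol.
Product: Φ × n_abs = 0.43 × 1.173e-5 = 5.044e-6 mol.
As a count: 5.044e-6 × 6.022e23 = 3.0e18.

3.0e18 molecules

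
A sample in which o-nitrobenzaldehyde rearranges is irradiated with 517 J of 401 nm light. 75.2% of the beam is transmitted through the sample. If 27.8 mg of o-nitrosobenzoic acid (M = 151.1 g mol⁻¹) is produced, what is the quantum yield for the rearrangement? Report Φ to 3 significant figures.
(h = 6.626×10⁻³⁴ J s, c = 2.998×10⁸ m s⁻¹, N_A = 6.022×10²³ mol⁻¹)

Product: 27.8 mg / 151.1 g mol⁻¹ = 1.840×10⁻⁴ mol.
Photon energy at 401 nm: hc/λ = (6.626×10⁻³⁴)(2.998×10⁸)/(401×10⁻⁹) = 4.954×10⁻¹⁹ J.
Photons incident: 517 / 4.954×10⁻¹⁹ = 1.044×10²¹, i.e. 1.044×10²¹/6.022×10²³ = 0.001734 mol.
Fraction absorbed: 1 − 75.2/100 = 0.2480.
Photons absorbed: 0.2480 × 0.001734 = 4.300×10⁻⁴ mol.
Φ = 1.840×10⁻⁴ mol / 4.300×10⁻⁴ mol photons = 0.428.

Φ = 0.428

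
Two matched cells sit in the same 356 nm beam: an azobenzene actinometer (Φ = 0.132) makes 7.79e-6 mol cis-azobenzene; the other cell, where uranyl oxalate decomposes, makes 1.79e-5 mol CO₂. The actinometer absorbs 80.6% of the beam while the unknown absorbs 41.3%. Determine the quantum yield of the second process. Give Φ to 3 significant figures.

Photons absorbed by the actinometer: 7.79e-6 / 0.132 = 5.902e-5 mol.
Incident flux: 5.902e-5 / 0.806 = 7.323e-5 einstein.
Absorbed by unknown: 0.413 × 7.323e-5 = 3.024e-5 mol.
Φ(unknown) = 1.79e-5 / 3.024e-5 = 0.592.

Φ = 0.592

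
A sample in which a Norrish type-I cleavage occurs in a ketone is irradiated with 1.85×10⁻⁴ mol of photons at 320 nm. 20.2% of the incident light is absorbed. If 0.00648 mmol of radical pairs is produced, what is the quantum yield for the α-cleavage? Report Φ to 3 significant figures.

Product: 0.00648 mmol = 6.48×10⁻⁶ mol.
Photons absorbed: 0.202 × 1.85×10⁻⁴ = 3.737×10⁻⁵ mol.
Φ = 6.48×10⁻⁶ mol / 3.737×10⁻⁵ mol photons = 0.173.

Φ = 0.173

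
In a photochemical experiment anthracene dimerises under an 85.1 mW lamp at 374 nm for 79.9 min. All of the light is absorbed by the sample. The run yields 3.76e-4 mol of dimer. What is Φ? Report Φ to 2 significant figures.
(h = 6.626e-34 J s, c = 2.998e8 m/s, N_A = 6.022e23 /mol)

Φ = 0.29

Photon energy at 374 nm: hc/λ = (6.626e-34)(2.998e8)/(374e-9) = 5.311e-19 J.
Energy delivered: (85.1 mW)(4794 s) = 408.0 J.
Photons incident: 408.0 / 5.311e-19 = 7.682e20, i.e. 7.682e20/6.022e23 = 0.001276 mol.
Φ = 3.76e-4 mol / 0.001276 mol photons = 0.29.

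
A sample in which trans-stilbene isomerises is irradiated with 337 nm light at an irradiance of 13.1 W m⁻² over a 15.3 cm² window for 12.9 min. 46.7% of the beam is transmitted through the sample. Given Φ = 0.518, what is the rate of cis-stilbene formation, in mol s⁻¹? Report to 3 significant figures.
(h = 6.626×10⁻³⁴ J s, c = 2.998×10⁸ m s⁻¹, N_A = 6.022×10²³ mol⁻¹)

1.56×10⁻⁸ mol s⁻¹

Photon energy at 337 nm: hc/λ = (6.626×10⁻³⁴)(2.998×10⁸)/(337×10⁻⁹) = 5.895×10⁻¹⁹ J.
Energy delivered: (13.1 W m⁻²)(15.3×10⁻⁴ m²)(774 s) = 15.51 J.
Photons incident: 15.51 / 5.895×10⁻¹⁹ = 2.631×10¹⁹, i.e. 2.631×10¹⁹/6.022×10²³ = 4.369×10⁻⁵ mol.
Fraction absorbed: 1 − 46.7/100 = 0.5330.
Photons absorbed: 0.5330 × 4.369×10⁻⁵ = 2.329×10⁻⁵ mol.
Product formed: 0.518 × 2.329×10⁻⁵ = 1.206×10⁻⁵ mol.
Rate: 1.206×10⁻⁵ / 774 s = 1.56×10⁻⁸ mol s⁻¹.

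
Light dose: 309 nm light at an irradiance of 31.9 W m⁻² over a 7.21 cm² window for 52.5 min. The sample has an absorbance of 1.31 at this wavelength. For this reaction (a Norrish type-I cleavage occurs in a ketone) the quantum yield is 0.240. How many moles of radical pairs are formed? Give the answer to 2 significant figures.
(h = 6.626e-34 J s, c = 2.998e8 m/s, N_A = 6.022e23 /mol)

Photon energy at 309 nm: hc/λ = (6.626e-34)(2.998e8)/(309e-9) = 6.429e-19 J.
Energy delivered: (31.9 W m⁻²)(7.21e-4 m²)(3150 s) = 72.45 J.
Photons incident: 72.45 / 6.429e-19 = 1.127e20, i.e. 1.127e20/6.022e23 = 1.871e-4 mol.
Fraction absorbed: 1 − 10^(−1.31) = 0.9510.
Photons absorbed: 0.9510 × 1.871e-4 = 1.779e-4 mol.
Product: Φ × n_abs = 0.240 × 1.779e-4 = 4.270e-5 mol.

4.3e-5 mol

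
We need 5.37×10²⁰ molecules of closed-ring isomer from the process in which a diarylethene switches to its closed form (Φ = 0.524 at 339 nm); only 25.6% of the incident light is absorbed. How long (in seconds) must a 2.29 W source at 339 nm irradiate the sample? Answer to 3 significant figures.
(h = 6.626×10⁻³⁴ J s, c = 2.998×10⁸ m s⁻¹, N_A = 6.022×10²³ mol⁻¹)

Product: 5.37×10²⁰ / 6.022×10²³ = 8.917×10⁻⁴ mol.
Photons that must be absorbed: 8.917×10⁻⁴ / 0.524 = 0.001702 mol.
Incident photons needed: 0.001702 / 0.256 = 0.006648 mol.
Photon energy: hc/λ = 5.860×10⁻¹⁹ J; per mole, 3.529×10⁵ J mol⁻¹.
Energy required: 0.006648 × 3.529×10⁵ = 2346 J.
Time: 2346 J / 2.29 W = 1020 s.

t ≈ 1020 s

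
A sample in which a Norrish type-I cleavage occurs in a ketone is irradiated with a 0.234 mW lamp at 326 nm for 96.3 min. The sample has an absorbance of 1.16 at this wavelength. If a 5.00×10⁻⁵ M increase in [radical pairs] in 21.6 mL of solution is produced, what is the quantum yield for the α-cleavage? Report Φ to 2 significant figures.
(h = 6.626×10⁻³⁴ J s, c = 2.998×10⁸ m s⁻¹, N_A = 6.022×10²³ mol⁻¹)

Product: (5.00×10⁻⁵ M)(0.0216 L) = 1.080×10⁻⁶ mol.
Photon energy at 326 nm: hc/λ = (6.626×10⁻³⁴)(2.998×10⁸)/(326×10⁻⁹) = 6.093×10⁻¹⁹ J.
Energy delivered: (0.234 mW)(5778 s) = 1.352 J.
Photons incident: 1.352 / 6.093×10⁻¹⁹ = 2.219×10¹⁸, i.e. 2.219×10¹⁸/6.022×10²³ = 3.685×10⁻⁶ mol.
Fraction absorbed: 1 − 10^(−1.16) = 0.9308.
Photons absorbed: 0.9308 × 3.685×10⁻⁶ = 3.430×10⁻⁶ mol.
Φ = 1.080×10⁻⁶ mol / 3.430×10⁻⁶ mol photons = 0.31.

Φ = 0.31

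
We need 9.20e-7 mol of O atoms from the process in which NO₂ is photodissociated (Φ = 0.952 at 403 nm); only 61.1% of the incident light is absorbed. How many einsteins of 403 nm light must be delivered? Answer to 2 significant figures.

1.6e-6 einstein

Photons that must be absorbed: 9.20e-7 / 0.952 = 9.664e-7 mol.
Incident photons needed: 9.664e-7 / 0.611 = 1.582e-6 mol.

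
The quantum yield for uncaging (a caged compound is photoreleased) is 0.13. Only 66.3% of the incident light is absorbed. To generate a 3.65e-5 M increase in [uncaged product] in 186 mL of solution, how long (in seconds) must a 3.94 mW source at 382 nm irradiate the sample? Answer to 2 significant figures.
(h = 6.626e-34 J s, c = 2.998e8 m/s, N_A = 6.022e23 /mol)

t ≈ 6300 s

Product: (3.65e-5 M)(0.186 L) = 6.789e-6 mol.
Photons that must be absorbed: 6.789e-6 / 0.13 = 5.222e-5 mol.
Incident photons needed: 5.222e-5 / 0.663 = 7.876e-5 mol.
Photon energy: hc/λ = 5.200e-19 J; per mole, 3.131e5 J mol⁻¹.
Energy required: 7.876e-5 × 3.131e5 = 24.66 J.
Time: 24.66 J / 0.00394 W = 6300 s.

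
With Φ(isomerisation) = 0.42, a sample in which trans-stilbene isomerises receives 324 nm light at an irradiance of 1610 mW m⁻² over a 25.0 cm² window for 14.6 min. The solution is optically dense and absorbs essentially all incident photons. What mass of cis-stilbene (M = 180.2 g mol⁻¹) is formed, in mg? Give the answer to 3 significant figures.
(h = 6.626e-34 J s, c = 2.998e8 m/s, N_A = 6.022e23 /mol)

Photon energy at 324 nm: hc/λ = (6.626e-34)(2.998e8)/(324e-9) = 6.131e-19 J.
Energy delivered: (1610 mW m⁻²)(25.0e-4 m²)(876 s) = 3.526 J.
Photons incident: 3.526 / 6.131e-19 = 5.751e18, i.e. 5.751e18/6.022e23 = 9.550e-6 mol.
Product: Φ × n_abs = 0.42 × 9.550e-6 = 4.011e-6 mol.
Mass: 4.011e-6 × 180.2 = 7.228e-4 g = 0.723 mg.

0.723 mg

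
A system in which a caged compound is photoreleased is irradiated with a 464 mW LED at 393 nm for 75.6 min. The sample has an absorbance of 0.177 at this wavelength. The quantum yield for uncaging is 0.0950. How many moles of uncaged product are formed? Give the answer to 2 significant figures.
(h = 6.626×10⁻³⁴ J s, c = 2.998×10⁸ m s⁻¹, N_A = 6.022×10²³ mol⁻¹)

Photon energy at 393 nm: hc/λ = (6.626×10⁻³⁴)(2.998×10⁸)/(393×10⁻⁹) = 5.055×10⁻¹⁹ J.
Energy delivered: (464 mW)(4536 s) = 2105 J.
Photons incident: 2105 / 5.055×10⁻¹⁹ = 4.164×10²¹, i.e. 4.164×10²¹/6.022×10²³ = 0.006915 mol.
Fraction absorbed: 1 − 10^(−0.177) = 0.3347.
Photons absorbed: 0.3347 × 0.006915 = 0.002314 mol.
Product: Φ × n_abs = 0.0950 × 0.002314 = 2.198×10⁻⁴ mol.

2.2×10⁻⁴ mol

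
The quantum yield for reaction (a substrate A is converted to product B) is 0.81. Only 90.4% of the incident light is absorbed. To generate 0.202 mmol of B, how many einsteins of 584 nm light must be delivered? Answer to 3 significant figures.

2.76×10⁻⁴ einstein

Product: 0.202 mmol = 2.02×10⁻⁴ mol.
Photons that must be absorbed: 2.02×10⁻⁴ / 0.81 = 2.494×10⁻⁴ mol.
Incident photons needed: 2.494×10⁻⁴ / 0.904 = 2.759×10⁻⁴ mol.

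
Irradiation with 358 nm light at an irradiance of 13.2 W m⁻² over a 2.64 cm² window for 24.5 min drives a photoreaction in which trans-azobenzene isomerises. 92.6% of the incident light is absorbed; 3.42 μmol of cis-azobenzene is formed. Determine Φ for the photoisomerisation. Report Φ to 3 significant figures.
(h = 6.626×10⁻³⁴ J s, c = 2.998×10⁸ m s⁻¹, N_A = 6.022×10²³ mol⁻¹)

Φ = 0.241

Product: 3.42 μmol = 3.42×10⁻⁶ mol.
Photon energy at 358 nm: hc/λ = (6.626×10⁻³⁴)(2.998×10⁸)/(358×10⁻⁹) = 5.549×10⁻¹⁹ J.
Energy delivered: (13.2 W m⁻²)(2.64×10⁻⁴ m²)(1470 s) = 5.123 J.
Photons incident: 5.123 / 5.549×10⁻¹⁹ = 9.232×10¹⁸, i.e. 9.232×10¹⁸/6.022×10²³ = 1.533×10⁻⁵ mol.
Photons absorbed: 0.926 × 1.533×10⁻⁵ = 1.420×10⁻⁵ mol.
Φ = 3.42×10⁻⁶ mol / 1.420×10⁻⁵ mol photons = 0.241.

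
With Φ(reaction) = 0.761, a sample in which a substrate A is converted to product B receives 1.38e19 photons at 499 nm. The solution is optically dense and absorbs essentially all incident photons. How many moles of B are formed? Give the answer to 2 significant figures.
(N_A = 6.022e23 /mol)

Moles of photons: 1.38e19 / 6.022e23 = 2.292e-5 mol.
Product: Φ × n_abs = 0.761 × 2.292e-5 = 1.744e-5 mol.

1.7e-5 mol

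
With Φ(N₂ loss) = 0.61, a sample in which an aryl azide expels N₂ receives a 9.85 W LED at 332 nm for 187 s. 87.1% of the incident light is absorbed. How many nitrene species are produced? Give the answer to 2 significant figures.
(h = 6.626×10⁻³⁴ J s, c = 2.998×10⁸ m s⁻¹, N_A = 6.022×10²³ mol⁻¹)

1.6×10²¹ species

Photon energy at 332 nm: hc/λ = (6.626×10⁻³⁴)(2.998×10⁸)/(332×10⁻⁹) = 5.983×10⁻¹⁹ J.
Energy delivered: (9.85 W)(187 s) = 1842 J.
Photons incident: 1842 / 5.983×10⁻¹⁹ = 3.079×10²¹, i.e. 3.079×10²¹/6.022×10²³ = 0.005113 mol.
Photons absorbed: 0.871 × 0.005113 = 0.004453 mol.
Product: Φ × n_abs = 0.61 × 0.004453 = 0.002716 mol.
As a count: 0.002716 × 6.022×10²³ = 1.6×10²¹.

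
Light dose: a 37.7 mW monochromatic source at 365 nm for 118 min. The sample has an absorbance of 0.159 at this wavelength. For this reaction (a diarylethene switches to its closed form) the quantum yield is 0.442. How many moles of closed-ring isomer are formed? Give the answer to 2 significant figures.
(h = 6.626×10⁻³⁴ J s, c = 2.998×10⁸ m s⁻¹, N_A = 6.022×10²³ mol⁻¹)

1.1×10⁻⁴ mol

Photon energy at 365 nm: hc/λ = (6.626×10⁻³⁴)(2.998×10⁸)/(365×10⁻⁹) = 5.442×10⁻¹⁹ J.
Energy delivered: (37.7 mW)(7080 s) = 266.9 J.
Photons incident: 266.9 / 5.442×10⁻¹⁹ = 4.904×10²⁰, i.e. 4.904×10²⁰/6.022×10²³ = 8.143×10⁻⁴ mol.
Fraction absorbed: 1 − 10^(−0.159) = 0.3066.
Photons absorbed: 0.3066 × 8.143×10⁻⁴ = 2.497×10⁻⁴ mol.
Product: Φ × n_abs = 0.442 × 2.497×10⁻⁴ = 1.104×10⁻⁴ mol.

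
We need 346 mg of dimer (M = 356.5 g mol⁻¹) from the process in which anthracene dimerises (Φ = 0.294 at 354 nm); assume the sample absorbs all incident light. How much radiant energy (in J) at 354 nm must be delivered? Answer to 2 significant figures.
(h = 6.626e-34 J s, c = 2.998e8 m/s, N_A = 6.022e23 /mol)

Product: 346 mg / 356.5 g mol⁻¹ = 9.705e-4 mol.
Photons that must be absorbed: 9.705e-4 / 0.294 = 0.003301 mol.
Photon energy: hc/λ = 5.612e-19 J; per mole, 3.380e5 J mol⁻¹.
Energy required: 0.003301 × 3.380e5 = 1100 J.

1100 J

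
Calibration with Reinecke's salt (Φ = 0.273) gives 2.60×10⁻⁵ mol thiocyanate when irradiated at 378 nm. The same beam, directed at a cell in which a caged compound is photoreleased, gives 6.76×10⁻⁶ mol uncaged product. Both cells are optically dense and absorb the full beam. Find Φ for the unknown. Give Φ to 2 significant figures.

Photons absorbed by the actinometer: 2.60×10⁻⁵ / 0.273 = 9.524×10⁻⁵ mol.
Φ(unknown) = 6.76×10⁻⁶ / 9.524×10⁻⁵ = 0.071.

Φ = 0.071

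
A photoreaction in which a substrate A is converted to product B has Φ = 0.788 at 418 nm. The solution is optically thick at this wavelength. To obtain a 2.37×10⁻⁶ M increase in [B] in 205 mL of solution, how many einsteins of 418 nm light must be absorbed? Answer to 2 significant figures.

6.2×10⁻⁷ einstein

Product: (2.37×10⁻⁶ M)(0.205 L) = 4.859×10⁻⁷ mol.
Photons that must be absorbed: 4.859×10⁻⁷ / 0.788 = 6.166×10⁻⁷ mol.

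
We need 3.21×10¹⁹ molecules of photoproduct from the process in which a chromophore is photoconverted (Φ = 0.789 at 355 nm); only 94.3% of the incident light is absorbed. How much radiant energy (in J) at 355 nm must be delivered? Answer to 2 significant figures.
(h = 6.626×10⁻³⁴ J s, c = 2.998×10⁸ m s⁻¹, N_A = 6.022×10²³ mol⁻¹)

24 J

Product: 3.21×10¹⁹ / 6.022×10²³ = 5.330×10⁻⁵ mol.
Photons that must be absorbed: 5.330×10⁻⁵ / 0.789 = 6.755×10⁻⁵ mol.
Incident photons needed: 6.755×10⁻⁵ / 0.943 = 7.163×10⁻⁵ mol.
Photon energy: hc/λ = 5.596×10⁻¹⁹ J; per mole, 3.370×10⁵ J mol⁻¹.
Energy required: 7.163×10⁻⁵ × 3.370×10⁵ = 24 J.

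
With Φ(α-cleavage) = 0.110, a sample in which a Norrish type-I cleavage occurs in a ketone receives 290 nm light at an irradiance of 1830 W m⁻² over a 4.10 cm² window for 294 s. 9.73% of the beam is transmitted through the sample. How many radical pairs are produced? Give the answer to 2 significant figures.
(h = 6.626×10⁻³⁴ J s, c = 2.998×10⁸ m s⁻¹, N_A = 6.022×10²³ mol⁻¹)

Photon energy at 290 nm: hc/λ = (6.626×10⁻³⁴)(2.998×10⁸)/(290×10⁻⁹) = 6.850×10⁻¹⁹ J.
Energy delivered: (1830 W m⁻²)(4.10×10⁻⁴ m²)(294 s) = 220.6 J.
Photons incident: 220.6 / 6.850×10⁻¹⁹ = 3.220×10²⁰, i.e. 3.220×10²⁰/6.022×10²³ = 5.347×10⁻⁴ mol.
Fraction absorbed: 1 − 9.73/100 = 0.9027.
Photons absorbed: 0.9027 × 5.347×10⁻⁴ = 4.827×10⁻⁴ mol.
Product: Φ × n_abs = 0.110 × 4.827×10⁻⁴ = 5.310×10⁻⁵ mol.
As a count: 5.310×10⁻⁵ × 6.022×10²³ = 3.2×10¹⁹.

3.2×10¹⁹ radical pairs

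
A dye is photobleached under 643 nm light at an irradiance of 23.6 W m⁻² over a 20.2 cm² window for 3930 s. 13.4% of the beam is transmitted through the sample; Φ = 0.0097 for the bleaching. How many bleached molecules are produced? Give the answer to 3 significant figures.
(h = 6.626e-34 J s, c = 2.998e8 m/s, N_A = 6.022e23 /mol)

5.09e18 bleached molecules

Photon energy at 643 nm: hc/λ = (6.626e-34)(2.998e8)/(643e-9) = 3.089e-19 J.
Energy delivered: (23.6 W m⁻²)(20.2e-4 m²)(3930 s) = 187.4 J.
Photons incident: 187.4 / 3.089e-19 = 6.067e20, i.e. 6.067e20/6.022e23 = 0.001007 mol.
Fraction absorbed: 1 − 13.4/100 = 0.8660.
Photons absorbed: 0.8660 × 0.001007 = 8.721e-4 mol.
Product: Φ × n_abs = 0.0097 × 8.721e-4 = 8.459e-6 mol.
As a count: 8.459e-6 × 6.022e23 = 5.09e18.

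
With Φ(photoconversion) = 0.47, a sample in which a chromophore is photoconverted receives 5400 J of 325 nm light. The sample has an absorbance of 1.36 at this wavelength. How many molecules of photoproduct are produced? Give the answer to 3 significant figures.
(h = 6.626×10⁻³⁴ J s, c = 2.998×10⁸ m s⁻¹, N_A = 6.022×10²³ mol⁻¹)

3.97×10²¹ molecules

Photon energy at 325 nm: hc/λ = (6.626×10⁻³⁴)(2.998×10⁸)/(325×10⁻⁹) = 6.112×10⁻¹⁹ J.
Photons incident: 5400 / 6.112×10⁻¹⁹ = 8.835×10²¹, i.e. 8.835×10²¹/6.022×10²³ = 0.01467 mol.
Fraction absorbed: 1 − 10^(−1.36) = 0.9563.
Photons absorbed: 0.9563 × 0.01467 = 0.01403 mol.
Product: Φ × n_abs = 0.47 × 0.01403 = 0.006594 mol.
As a count: 0.006594 × 6.022×10²³ = 3.97×10²¹.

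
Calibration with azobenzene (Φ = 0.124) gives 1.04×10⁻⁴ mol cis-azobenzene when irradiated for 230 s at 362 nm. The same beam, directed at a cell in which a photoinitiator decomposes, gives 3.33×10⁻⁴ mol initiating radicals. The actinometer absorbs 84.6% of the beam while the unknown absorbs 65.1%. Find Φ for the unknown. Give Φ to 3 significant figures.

Photons absorbed by the actinometer: 1.04×10⁻⁴ / 0.124 = 8.387×10⁻⁴ mol.
Incident flux: 8.387×10⁻⁴ / 0.846 = 9.914×10⁻⁴ einstein.
Absorbed by unknown: 0.651 × 9.914×10⁻⁴ = 6.454×10⁻⁴ mol.
Φ(unknown) = 3.33×10⁻⁴ / 6.454×10⁻⁴ = 0.516.

Φ = 0.516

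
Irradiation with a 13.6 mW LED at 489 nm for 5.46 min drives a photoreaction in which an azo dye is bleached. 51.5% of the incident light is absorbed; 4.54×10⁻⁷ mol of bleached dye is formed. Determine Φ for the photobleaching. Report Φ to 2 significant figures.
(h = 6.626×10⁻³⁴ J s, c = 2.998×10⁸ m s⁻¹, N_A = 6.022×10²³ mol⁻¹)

Photon energy at 489 nm: hc/λ = (6.626×10⁻³⁴)(2.998×10⁸)/(489×10⁻⁹) = 4.062×10⁻¹⁹ J.
Energy delivered: (13.6 mW)(327.6 s) = 4.455 J.
Photons incident: 4.455 / 4.062×10⁻¹⁹ = 1.097×10¹⁹, i.e. 1.097×10¹⁹/6.022×10²³ = 1.822×10⁻⁵ mol.
Photons absorbed: 0.515 × 1.822×10⁻⁵ = 9.383×10⁻⁶ mol.
Φ = 4.54×10⁻⁷ mol / 9.383×10⁻⁶ mol photons = 0.048.

Φ = 0.048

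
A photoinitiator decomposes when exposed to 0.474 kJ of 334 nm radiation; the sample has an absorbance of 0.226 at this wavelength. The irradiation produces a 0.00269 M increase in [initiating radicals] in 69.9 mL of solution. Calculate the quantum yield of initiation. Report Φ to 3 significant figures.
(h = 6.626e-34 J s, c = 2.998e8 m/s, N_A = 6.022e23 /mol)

Φ = 0.350

Product: (0.00269 M)(0.0699 L) = 1.880e-4 mol.
Photon energy at 334 nm: hc/λ = (6.626e-34)(2.998e8)/(334e-9) = 5.948e-19 J.
Incident energy: 0.474 kJ = 474 J.
Photons incident: 474 / 5.948e-19 = 7.969e20, i.e. 7.969e20/6.022e23 = 0.001323 mol.
Fraction absorbed: 1 − 10^(−0.226) = 0.4057.
Photons absorbed: 0.4057 × 0.001323 = 5.367e-4 mol.
Φ = 1.880e-4 mol / 5.367e-4 mol photons = 0.350.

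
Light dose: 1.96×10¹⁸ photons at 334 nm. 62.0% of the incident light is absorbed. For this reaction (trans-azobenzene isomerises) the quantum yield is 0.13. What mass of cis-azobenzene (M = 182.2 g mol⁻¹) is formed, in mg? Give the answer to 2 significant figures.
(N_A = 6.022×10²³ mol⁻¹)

Moles of photons: 1.96×10¹⁸ / 6.022×10²³ = 3.255×10⁻⁶ mol.
Photons absorbed: 0.620 × 3.255×10⁻⁶ = 2.018×10⁻⁶ mol.
Product: Φ × n_abs = 0.13 × 2.018×10⁻⁶ = 2.623×10⁻⁷ mol.
Mass: 2.623×10⁻⁷ × 182.2 = 4.779×10⁻⁵ g = 0.048 mg.

0.048 mg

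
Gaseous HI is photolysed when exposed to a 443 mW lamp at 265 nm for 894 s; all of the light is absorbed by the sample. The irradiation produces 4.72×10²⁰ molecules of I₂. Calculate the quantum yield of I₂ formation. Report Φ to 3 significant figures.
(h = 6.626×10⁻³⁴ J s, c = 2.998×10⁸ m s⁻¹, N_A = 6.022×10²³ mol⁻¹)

Φ = 0.893

Product: 4.72×10²⁰ / 6.022×10²³ = 7.838×10⁻⁴ mol.
Photon energy at 265 nm: hc/λ = (6.626×10⁻³⁴)(2.998×10⁸)/(265×10⁻⁹) = 7.496×10⁻¹⁹ J.
Energy delivered: (443 mW)(894 s) = 396.0 J.
Photons incident: 396.0 / 7.496×10⁻¹⁹ = 5.283×10²⁰, i.e. 5.283×10²⁰/6.022×10²³ = 8.773×10⁻⁴ mol.
Φ = 7.838×10⁻⁴ mol / 8.773×10⁻⁴ mol photons = 0.893.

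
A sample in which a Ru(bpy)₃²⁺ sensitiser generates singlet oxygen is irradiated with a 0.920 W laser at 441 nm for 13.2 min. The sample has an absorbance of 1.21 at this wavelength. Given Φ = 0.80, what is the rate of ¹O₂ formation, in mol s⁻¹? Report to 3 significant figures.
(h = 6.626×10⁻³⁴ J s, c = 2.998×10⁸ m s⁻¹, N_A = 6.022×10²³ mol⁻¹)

2.55×10⁻⁶ mol s⁻¹

Photon energy at 441 nm: hc/λ = (6.626×10⁻³⁴)(2.998×10⁸)/(441×10⁻⁹) = 4.504×10⁻¹⁹ J.
Energy delivered: (0.920 W)(792 s) = 728.6 J.
Photons incident: 728.6 / 4.504×10⁻¹⁹ = 1.618×10²¹, i.e. 1.618×10²¹/6.022×10²³ = 0.002687 mol.
Fraction absorbed: 1 − 10^(−1.21) = 0.9383.
Photons absorbed: 0.9383 × 0.002687 = 0.002521 mol.
Product formed: 0.80 × 0.002521 = 0.002017 mol.
Rate: 0.002017 / 792 s = 2.55×10⁻⁶ mol s⁻¹.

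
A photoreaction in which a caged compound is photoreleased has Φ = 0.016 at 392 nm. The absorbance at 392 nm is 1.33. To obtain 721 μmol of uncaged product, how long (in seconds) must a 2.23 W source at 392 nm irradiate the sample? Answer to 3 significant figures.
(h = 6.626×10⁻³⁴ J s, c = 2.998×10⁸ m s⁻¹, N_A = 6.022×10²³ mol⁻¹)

Product: 721 μmol = 7.21×10⁻⁴ mol.
Photons that must be absorbed: 7.21×10⁻⁴ / 0.016 = 0.04506 mol.
Fraction absorbed: 1 − 10^(−1.33) = 0.9532.
Incident photons needed: 0.04506 / 0.9532 = 0.04727 mol.
Photon energy: hc/λ = 5.068×10⁻¹⁹ J; per mole, 3.052×10⁵ J mol⁻¹.
Energy required: 0.04727 × 3.052×10⁵ = 1.443×10⁴ J.
Time: 1.443×10⁴ J / 2.23 W = 6470 s.

t ≈ 6470 s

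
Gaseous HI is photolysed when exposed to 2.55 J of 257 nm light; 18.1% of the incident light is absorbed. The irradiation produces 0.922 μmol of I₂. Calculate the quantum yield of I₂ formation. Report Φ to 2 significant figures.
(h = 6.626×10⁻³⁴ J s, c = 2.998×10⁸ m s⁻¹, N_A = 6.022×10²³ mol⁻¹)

Product: 0.922 μmol = 9.22×10⁻⁷ mol.
Photon energy at 257 nm: hc/λ = (6.626×10⁻³⁴)(2.998×10⁸)/(257×10⁻⁹) = 7.729×10⁻¹⁹ J.
Photons incident: 2.55 / 7.729×10⁻¹⁹ = 3.299×10¹⁸, i.e. 3.299×10¹⁸/6.022×10²³ = 5.478×10⁻⁶ mol.
Photons absorbed: 0.181 × 5.478×10⁻⁶ = 9.915×10⁻⁷ mol.
Φ = 9.22×10⁻⁷ mol / 9.915×10⁻⁷ mol photons = 0.93.

Φ = 0.93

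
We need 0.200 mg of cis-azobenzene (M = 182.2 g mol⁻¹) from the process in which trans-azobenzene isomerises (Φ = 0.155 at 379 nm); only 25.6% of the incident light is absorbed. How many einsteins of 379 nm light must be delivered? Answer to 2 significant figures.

2.8×10⁻⁵ einstein

Product: 0.200 mg / 182.2 g mol⁻¹ = 1.098×10⁻⁶ mol.
Photons that must be absorbed: 1.098×10⁻⁶ / 0.155 = 7.084×10⁻⁶ mol.
Incident photons needed: 7.084×10⁻⁶ / 0.256 = 2.767×10⁻⁵ mol.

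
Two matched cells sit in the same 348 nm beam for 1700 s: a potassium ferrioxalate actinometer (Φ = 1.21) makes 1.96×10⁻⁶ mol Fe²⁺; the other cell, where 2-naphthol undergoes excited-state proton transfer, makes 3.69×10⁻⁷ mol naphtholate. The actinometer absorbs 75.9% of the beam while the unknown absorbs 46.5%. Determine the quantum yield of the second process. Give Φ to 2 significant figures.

Photons absorbed by the actinometer: 1.96×10⁻⁶ / 1.21 = 1.620×10⁻⁶ mol.
Incident flux: 1.620×10⁻⁶ / 0.759 = 2.134×10⁻⁶ einstein.
Absorbed by unknown: 0.465 × 2.134×10⁻⁶ = 9.923×10⁻⁷ mol.
Φ(unknown) = 3.69×10⁻⁷ / 9.923×10⁻⁷ = 0.37.

Φ = 0.37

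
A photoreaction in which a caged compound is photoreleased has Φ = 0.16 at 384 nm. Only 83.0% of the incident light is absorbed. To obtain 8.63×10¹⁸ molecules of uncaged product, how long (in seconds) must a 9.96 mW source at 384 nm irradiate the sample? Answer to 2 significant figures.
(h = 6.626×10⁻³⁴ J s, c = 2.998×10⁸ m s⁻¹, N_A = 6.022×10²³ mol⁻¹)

Product: 8.63×10¹⁸ / 6.022×10²³ = 1.433×10⁻⁵ mol.
Photons that must be absorbed: 1.433×10⁻⁵ / 0.16 = 8.956×10⁻⁵ mol.
Incident photons needed: 8.956×10⁻⁵ / 0.830 = 1.079×10⁻⁴ mol.
Photon energy: hc/λ = 5.173×10⁻¹⁹ J; per mole, 3.115×10⁵ J mol⁻¹.
Energy required: 1.079×10⁻⁴ × 3.115×10⁵ = 33.61 J.
Time: 33.61 J / 0.00996 W = 3400 s.

t ≈ 3400 s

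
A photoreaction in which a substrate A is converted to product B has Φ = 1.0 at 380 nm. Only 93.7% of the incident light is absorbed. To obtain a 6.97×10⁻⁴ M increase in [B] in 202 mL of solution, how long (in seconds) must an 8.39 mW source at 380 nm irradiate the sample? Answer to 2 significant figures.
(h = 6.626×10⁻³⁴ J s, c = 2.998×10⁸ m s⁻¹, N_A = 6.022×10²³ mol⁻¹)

t ≈ 5600 s

Product: (6.97×10⁻⁴ M)(0.202 L) = 1.408×10⁻⁴ mol.
Photons that must be absorbed: 1.408×10⁻⁴ / 1.0 = 1.408×10⁻⁴ mol.
Incident photons needed: 1.408×10⁻⁴ / 0.937 = 1.503×10⁻⁴ mol.
Photon energy: hc/λ = 5.228×10⁻¹⁹ J; per mole, 3.148×10⁵ J mol⁻¹.
Energy required: 1.503×10⁻⁴ × 3.148×10⁵ = 47.31 J.
Time: 47.31 J / 0.00839 W = 5600 s.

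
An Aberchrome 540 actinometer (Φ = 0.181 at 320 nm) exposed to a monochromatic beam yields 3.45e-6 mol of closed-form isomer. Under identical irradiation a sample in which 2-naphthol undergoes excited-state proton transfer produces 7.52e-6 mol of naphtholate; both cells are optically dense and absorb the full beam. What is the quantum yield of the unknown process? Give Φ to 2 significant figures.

Photons absorbed by the actinometer: 3.45e-6 / 0.181 = 1.906e-5 mol.
Φ(unknown) = 7.52e-6 / 1.906e-5 = 0.39.

Φ = 0.39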